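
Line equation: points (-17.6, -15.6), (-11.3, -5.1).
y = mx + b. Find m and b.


m = (10.5)/(6.3) = 1.6667
b = y1 - m*x1 = -15.6 - (10.5*(-17.6))/(6.3) = -15.6 + 29.3333 = 13.7333

y = 1.6667x + 13.7333


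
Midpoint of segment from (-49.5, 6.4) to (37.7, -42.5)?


Mx = (-49.5 + 37.7)/2 = -11.8/2 = -5.9000
My = (6.4 - 42.5)/2 = -36.1/2 = -18.0500

(-5.9000, -18.0500)


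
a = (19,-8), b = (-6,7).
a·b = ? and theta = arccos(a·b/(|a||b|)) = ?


a·b = 19*(-6) - 8*7 = -114 - 56 = -170
|a| = sqrt(361+64) = 20.6155
|b| = sqrt(36+49) = 9.2195
cos(theta) = -170/(sqrt(425)*sqrt(85)) = -170/sqrt(36125) = -0.894427
theta = arccos(-170/sqrt(36125)) = 153.4349 degrees

a·b = -170, theta = 153.4349 deg


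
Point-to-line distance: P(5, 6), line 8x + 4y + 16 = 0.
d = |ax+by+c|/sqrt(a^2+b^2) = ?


|8*5 + 4*6 + 16| = |80| = 80
sqrt(64 + 16) = sqrt(80) = 8.9443
d = 80/sqrt(80) = 8.9443

8.9443


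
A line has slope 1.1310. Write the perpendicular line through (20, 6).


Perpendicular slope = -1/m1 = -1/1.1310 = -0.8842
b2 = y0 - m2*x0 = 6 + 20/1.1310 = 6 + 17.6835 = 23.6835

y = -0.8842x + 23.6835


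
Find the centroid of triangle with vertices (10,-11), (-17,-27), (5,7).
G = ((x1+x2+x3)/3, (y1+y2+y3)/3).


Gx = (10- 17+5)/3 = -2/3 = -0.6667
Gy = (-11- 27+7)/3 = -31/3 = -10.3333

G = (-0.6667, -10.3333)


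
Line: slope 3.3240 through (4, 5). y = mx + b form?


y - 5 = 3.3240(x - 4)
y = 3.3240x + 5 - 3.3240*4
y = 3.3240x - 8.2960

y = 3.3240x - 8.2960


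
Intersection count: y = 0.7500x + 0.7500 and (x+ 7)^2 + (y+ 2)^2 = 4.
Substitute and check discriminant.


Substitute y = 0.7500x + 0.7500: (x+ 7)^2 + (0.7500x+0.7500+ 2)^2 = 4
Expand to Ax^2 + Bx + C = 0, where b-k = 2.75
A = 1+m^2 = 1.5625
B = 2(m(b-k) - h) = 2(0.7500*2.75 + 7) = 18.125
C = h^2 + (b-k)^2 - r^2 = 49 + 7.5625 - 4 = 52.5625
disc = B^2-4AC = 328.5156 - 328.5156 = 0
disc = 0

1 intersection point (tangent)


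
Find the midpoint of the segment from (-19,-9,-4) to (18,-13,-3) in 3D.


Mx = (-19+18)/2 = -0.5000
My = (-9- 13)/2 = -11.0000
Mz = (-4- 3)/2 = -3.5000

M = (-0.5000, -11.0000, -3.5000)


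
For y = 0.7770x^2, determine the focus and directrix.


a = 0.7770
1/(4a) = 0.3218
Focus = (0, 0.3218)
Directrix: y = -0.3218

Focus = (0, 0.3218), Directrix: y = -0.3218


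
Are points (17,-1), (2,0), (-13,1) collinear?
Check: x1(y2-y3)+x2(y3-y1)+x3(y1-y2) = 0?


17*(0-1) + 2*(1+ 1) - 13*(-1-0)
= -17 + 4 + 13 = 0

Yes, collinear (determinant = 0)


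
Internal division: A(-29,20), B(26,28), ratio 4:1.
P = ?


Px = (4*26 + 1*(-29))/5 = 75/5 = 15.0000
Py = (4*28 + 1*20)/5 = 132/5 = 26.4000

P = (15.0000, 26.4000)


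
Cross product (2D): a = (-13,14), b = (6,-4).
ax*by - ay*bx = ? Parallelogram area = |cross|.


cross = -13*(-4) - 14*6 = 52 - 84 = -32
Parallelogram area = |-32| = 32

cross = -32, parallelogram area = 32


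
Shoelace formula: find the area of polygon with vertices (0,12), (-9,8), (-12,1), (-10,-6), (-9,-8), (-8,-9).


sum(xi*y_{i+1}) = 0*8 - 9*1 - 12*(-6) - 10*(-8) - 9*(-9) - 8*12 = 128
sum(yi*x_{i+1}) = 12*(-9) + 8*(-12) + 1*(-10) - 6*(-9) - 8*(-8) - 9*0 = -96
Area = |128 + 96|/2 = 224/2 = 112.0000

112.0000 sq units


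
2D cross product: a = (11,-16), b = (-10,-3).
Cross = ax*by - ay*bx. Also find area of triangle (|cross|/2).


cross = 11*(-3) + 16*(-10) = -33 - 160 = -193
Triangle area = |-193|/2 = 193/2 = 96.5000

cross = -193, triangle area = 96.5000


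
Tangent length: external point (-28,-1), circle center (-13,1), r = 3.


d = sqrt((-28+ 13)^2 + (-1-1)^2) = sqrt(225+4) = 15.1327
L = sqrt(229.0000 - 9) = sqrt(220.0000) = 14.8324

14.8324


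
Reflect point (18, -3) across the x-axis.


Reflection rule for x-axis: (x, -y)
(18, -3) -> (18, 3)

(18, 3)


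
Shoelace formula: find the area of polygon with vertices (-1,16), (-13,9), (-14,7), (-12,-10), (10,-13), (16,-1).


sum(xi*y_{i+1}) = -1*9 - 13*7 - 14*(-10) - 12*(-13) + 10*(-1) + 16*16 = 442
sum(yi*x_{i+1}) = 16*(-13) + 9*(-14) + 7*(-12) - 10*10 - 13*16 - 1*(-1) = -725
Area = |442 + 725|/2 = 1167/2 = 583.5000

583.5000 sq units


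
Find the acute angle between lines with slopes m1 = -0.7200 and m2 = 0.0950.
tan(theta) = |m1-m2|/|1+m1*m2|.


m1-m2 = -0.815
1+m1*m2 = 0.9316
tan(theta) = |-0.815/0.9316| = 0.874839
theta = arctan(|-0.815/0.9316|) = 41.1807 degrees (acute angle)

41.1807 degrees


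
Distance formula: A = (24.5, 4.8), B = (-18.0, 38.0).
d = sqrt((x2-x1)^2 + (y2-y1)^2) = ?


dx = -18.0 - 24.5 = -42.5
dy = 38.0 - 4.8 = 33.2
d = sqrt(1806.25 + 1102.24) = sqrt(2908.49) = 53.9304

53.9304


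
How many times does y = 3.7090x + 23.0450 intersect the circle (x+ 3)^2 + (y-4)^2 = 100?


Substitute y = 3.7090x + 23.0450: (x+ 3)^2 + (3.7090x+23.0450-4)^2 = 100
Expand to Ax^2 + Bx + C = 0, where b-k = 19.045
A = 1+m^2 = 14.756681
B = 2(m(b-k) - h) = 2(3.7090*19.045 + 3) = 147.27581
C = h^2 + (b-k)^2 - r^2 = 9 + 362.712025 - 100 = 271.712025
disc = B^2-4AC = 21690.1642 - 16038.2707 = 5651.8935
disc > 0

2 intersection points


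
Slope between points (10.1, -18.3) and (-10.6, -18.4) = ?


dy = -18.4 + 18.3 = -0.1
dx = -10.6 - 10.1 = -20.7
m = -0.1/(-20.7) = 0.0048

m = 0.0048


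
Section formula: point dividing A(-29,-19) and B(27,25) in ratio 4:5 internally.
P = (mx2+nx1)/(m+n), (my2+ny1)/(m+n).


Px = (4*27 + 5*(-29))/9 = -37/9 = -4.1111
Py = (4*25 + 5*(-19))/9 = 5/9 = 0.5556

P = (-4.1111, 0.5556)


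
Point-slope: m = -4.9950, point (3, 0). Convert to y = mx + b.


y - 0 = -4.9950(x - 3)
y = -4.9950x + 0 + 4.9950*3
y = -4.9950x + 14.9850

y = -4.9950x + 14.9850


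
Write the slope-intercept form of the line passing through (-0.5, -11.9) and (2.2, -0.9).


m = (11.0)/(2.7) = 4.0741
b = y1 - m*x1 = -11.9 - (11.0*(-0.5))/(2.7) = -11.9 + 2.0370 = -9.8630

y = 4.0741x - 9.8630


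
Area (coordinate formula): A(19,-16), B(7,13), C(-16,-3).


19*(13+ 3) = 304
7*(-3+ 16) = 91
-16*(-16-13) = 464
sum = 859
Area = |859|/2 = 429.5000

429.5000 sq units


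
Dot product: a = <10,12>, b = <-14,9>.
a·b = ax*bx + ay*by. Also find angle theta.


a·b = 10*(-14) + 12*9 = -140 + 108 = -32
|a| = sqrt(100+144) = 15.6205
|b| = sqrt(196+81) = 16.6433
cos(theta) = -32/(sqrt(244)*sqrt(277)) = -32/sqrt(67588) = -0.123088
theta = arccos(-32/sqrt(67588)) = 97.0703 degrees

a·b = -32, theta = 97.0703 deg


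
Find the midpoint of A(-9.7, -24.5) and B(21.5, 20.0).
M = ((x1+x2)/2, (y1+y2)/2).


Mx = (-9.7 + 21.5)/2 = 11.8/2 = 5.9000
My = (-24.5 + 20.0)/2 = -4.5/2 = -2.2500

(5.9000, -2.2500)


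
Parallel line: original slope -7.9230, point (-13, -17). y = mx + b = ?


Parallel lines have equal slopes.
m2 = -7.9230
b2 = -17 + 7.9230*(-13) = -119.9990

y = -7.9230x - 119.9990


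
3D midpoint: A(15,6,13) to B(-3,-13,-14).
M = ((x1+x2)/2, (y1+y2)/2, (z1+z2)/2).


Mx = (15- 3)/2 = 6.0000
My = (6- 13)/2 = -3.5000
Mz = (13- 14)/2 = -0.5000

M = (6.0000, -3.5000, -0.5000)


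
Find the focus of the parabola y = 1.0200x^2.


a = 1.0200
4a = 4.0800
focus = (0, 1/4.0800) = (0, 0.2451)

Focus = (0, 0.2451)


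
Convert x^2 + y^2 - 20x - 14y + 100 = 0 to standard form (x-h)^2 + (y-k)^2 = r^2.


h = -D/2 = 20/2 = 10
k = -E/2 = 14/2 = 7
r^2 = h^2 + k^2 - F = 100 + 49 - 100 = 49
r = 7

Center (10, 7), radius = 7


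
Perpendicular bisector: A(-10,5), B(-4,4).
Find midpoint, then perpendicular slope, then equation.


Midpoint = (-7, 4.5)
Slope of AB = dy/dx = -1/6 = -0.1667
Perp slope = -dx/dy = 6/1 = 6.0000
b = My - (perp slope)*Mx = 4.5 + (6*(-7))/(-1) = 4.5 + 42.0000 = 46.5000

y = 6.0000x + 46.5000


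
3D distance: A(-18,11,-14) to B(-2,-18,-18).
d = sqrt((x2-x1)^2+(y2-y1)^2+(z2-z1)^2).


dx=16, dy=-29, dz=-4
d = sqrt(256+841+16) = sqrt(1113) = 33.3617

33.3617


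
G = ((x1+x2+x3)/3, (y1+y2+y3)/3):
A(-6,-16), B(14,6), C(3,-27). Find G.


Gx = (-6+14+3)/3 = 11/3 = 3.6667
Gy = (-16+6- 27)/3 = -37/3 = -12.3333

G = (3.6667, -12.3333)


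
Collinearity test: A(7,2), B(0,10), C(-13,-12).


7*(10+ 12) + 0*(-12-2) - 13*(2-10)
= 154 + 0 + 104 = 258

No, not collinear (determinant = 258)


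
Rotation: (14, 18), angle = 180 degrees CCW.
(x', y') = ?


cos(180) = -1, sin(180) = 0
x' = 14*(-1) - 18*0 = -14
y' = 14*0 + 18*(-1) = -18

(-14, -18)


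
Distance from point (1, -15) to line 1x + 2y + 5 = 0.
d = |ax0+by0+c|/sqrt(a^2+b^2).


|1*1 + 2*(-15) + 5| = |-24| = 24
sqrt(1 + 4) = sqrt(5) = 2.2361
d = 24/sqrt(5) = 10.7331

10.7331


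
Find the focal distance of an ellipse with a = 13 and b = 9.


c^2 = 13^2 - 9^2 = 169 - 81 = 88
c = sqrt(88) = 9.3808

c = 9.3808


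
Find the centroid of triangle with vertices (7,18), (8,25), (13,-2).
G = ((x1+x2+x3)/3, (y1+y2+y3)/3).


Gx = (7+8+13)/3 = 28/3 = 9.3333
Gy = (18+25- 2)/3 = 41/3 = 13.6667

G = (9.3333, 13.6667)


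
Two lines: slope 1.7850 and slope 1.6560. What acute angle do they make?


m1-m2 = 0.129
1+m1*m2 = 3.95596
tan(theta) = |0.129/3.95596| = 0.032609
theta = arctan(|0.129/3.95596|) = 1.8677 degrees (acute angle)

1.8677 degrees


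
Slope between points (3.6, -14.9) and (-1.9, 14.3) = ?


dy = 14.3 + 14.9 = 29.2
dx = -1.9 - 3.6 = -5.5
m = 29.2/(-5.5) = -5.3091

m = -5.3091


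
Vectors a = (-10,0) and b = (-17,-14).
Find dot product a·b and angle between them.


a·b = -10*(-17) + 0*(-14) = 170 + 0 = 170
|a| = sqrt(100+0) = 10.0000
|b| = sqrt(289+196) = 22.0227
cos(theta) = 170/(sqrt(100)*sqrt(485)) = 170/sqrt(48500) = 0.771930
theta = arccos(170/sqrt(48500)) = 39.4725 degrees

a·b = 170, theta = 39.4725 deg


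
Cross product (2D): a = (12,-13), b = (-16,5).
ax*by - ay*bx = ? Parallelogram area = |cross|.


cross = 12*5 + 13*(-16) = 60 - 208 = -148
Parallelogram area = |-148| = 148

cross = -148, parallelogram area = 148


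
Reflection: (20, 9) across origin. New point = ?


Reflection rule for origin: (-x, -y)
(20, 9) -> (-20, -9)

(-20, -9)


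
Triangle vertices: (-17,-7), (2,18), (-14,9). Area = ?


-17*(18-9) = -153
2*(9+ 7) = 32
-14*(-7-18) = 350
sum = 229
Area = |229|/2 = 114.5000

114.5000 sq units


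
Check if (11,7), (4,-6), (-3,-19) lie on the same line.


11*(-6+ 19) + 4*(-19-7) - 3*(7+ 6)
= 143 - 104 - 39 = 0

Yes, collinear (determinant = 0)


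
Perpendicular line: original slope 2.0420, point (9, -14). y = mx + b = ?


Perpendicular slope = -1/m1 = -1/2.0420 = -0.4897
b2 = y0 - m2*x0 = -14 + 9/2.0420 = -14 + 4.4074 = -9.5926

y = -0.4897x - 9.5926


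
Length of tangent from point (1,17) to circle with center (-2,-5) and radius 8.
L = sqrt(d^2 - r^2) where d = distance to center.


d = sqrt((1+ 2)^2 + (17+ 5)^2) = sqrt(9+484) = 22.2036
L = sqrt(493.0000 - 64) = sqrt(429.0000) = 20.7123

20.7123


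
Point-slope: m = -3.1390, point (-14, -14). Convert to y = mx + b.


y + 14 = -3.1390(x + 14)
y = -3.1390x - 14 + 3.1390*(-14)
y = -3.1390x - 57.9460

y = -3.1390x - 57.9460


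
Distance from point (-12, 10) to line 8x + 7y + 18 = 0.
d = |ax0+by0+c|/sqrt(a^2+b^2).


|8*(-12) + 7*10 + 18| = |-8| = 8
sqrt(64 + 49) = sqrt(113) = 10.6301
d = 8/sqrt(113) = 0.7526

0.7526


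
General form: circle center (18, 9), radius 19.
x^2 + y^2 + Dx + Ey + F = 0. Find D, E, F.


(x-18)^2 + (y-9)^2 = 19^2
D = -2h = -36, E = -2k = -18
F = h^2+k^2-r^2 = 324+81-361 = 44

D = -36, E = -18, F = 44


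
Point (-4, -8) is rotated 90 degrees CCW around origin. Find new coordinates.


cos(90) = 0, sin(90) = 1
x' = -4*0 + 8*1 = 8
y' = -4*1 - 8*0 = -4

(8, -4)


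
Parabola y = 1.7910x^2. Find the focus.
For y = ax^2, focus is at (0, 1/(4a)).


a = 1.7910
4a = 7.1640
focus = (0, 1/7.1640) = (0, 0.1396)

Focus = (0, 0.1396)


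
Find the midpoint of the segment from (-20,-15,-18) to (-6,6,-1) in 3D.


Mx = (-20- 6)/2 = -13.0000
My = (-15+6)/2 = -4.5000
Mz = (-18- 1)/2 = -9.5000

M = (-13.0000, -4.5000, -9.5000)


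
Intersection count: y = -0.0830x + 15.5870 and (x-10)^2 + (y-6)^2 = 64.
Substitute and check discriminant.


Substitute y = -0.0830x + 15.5870: (x-10)^2 + (-0.0830x+15.5870-6)^2 = 64
Expand to Ax^2 + Bx + C = 0, where b-k = 9.587
A = 1+m^2 = 1.006889
B = 2(m(b-k) - h) = 2(-0.0830*9.587 - 10) = -21.591442
C = h^2 + (b-k)^2 - r^2 = 100 + 91.910569 - 64 = 127.910569
disc = B^2-4AC = 466.1904 - 515.1670 = -48.9766
disc < 0

0 intersection points


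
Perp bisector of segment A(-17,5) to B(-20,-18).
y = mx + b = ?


Midpoint = (-18.5, -6.5)
Slope of AB = dy/dx = -23/(-3) = 7.6667
Perp slope = -dx/dy = -3/23 = -0.1304
b = My - (perp slope)*Mx = -6.5 + (-3*(-18.5))/(-23) = -6.5 - 2.4130 = -8.9130

y = -0.1304x - 8.9130


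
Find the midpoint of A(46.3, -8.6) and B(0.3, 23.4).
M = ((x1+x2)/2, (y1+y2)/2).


Mx = (46.3 + 0.3)/2 = 46.6/2 = 23.3000
My = (-8.6 + 23.4)/2 = 14.8/2 = 7.4000

(23.3000, 7.4000)


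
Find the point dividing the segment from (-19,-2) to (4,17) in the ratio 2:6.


Px = (2*4 + 6*(-19))/8 = -106/8 = -13.2500
Py = (2*17 + 6*(-2))/8 = 22/8 = 2.7500

P = (-13.2500, 2.7500)


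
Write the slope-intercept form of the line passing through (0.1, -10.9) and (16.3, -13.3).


m = (-2.4)/(16.2) = -0.1481
b = y1 - m*x1 = -10.9 - (-2.4*0.1)/(16.2) = -10.9 + 0.0148 = -10.8852

y = -0.1481x - 10.8852


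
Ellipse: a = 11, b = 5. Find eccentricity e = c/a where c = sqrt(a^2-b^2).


c = sqrt(121-25) = sqrt(96) = 9.7980
e = c/a = sqrt(96)/11 = 0.8907

e = 0.8907


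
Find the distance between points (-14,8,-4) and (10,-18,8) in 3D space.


dx=24, dy=-26, dz=12
d = sqrt(576+676+144) = sqrt(1396) = 37.3631

37.3631


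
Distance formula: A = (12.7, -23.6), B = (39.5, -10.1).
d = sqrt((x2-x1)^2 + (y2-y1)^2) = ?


dx = 39.5 - 12.7 = 26.8
dy = -10.1 + 23.6 = 13.5
d = sqrt(718.24 + 182.25) = sqrt(900.49) = 30.0082

30.0082


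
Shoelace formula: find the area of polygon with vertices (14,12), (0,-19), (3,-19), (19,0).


sum(xi*y_{i+1}) = 14*(-19) + 0*(-19) + 3*0 + 19*12 = -38
sum(yi*x_{i+1}) = 12*0 - 19*3 - 19*19 + 0*14 = -418
Area = |-38 + 418|/2 = 380/2 = 190.0000

190.0000 sq units


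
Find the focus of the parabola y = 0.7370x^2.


a = 0.7370
4a = 2.9480
focus = (0, 1/2.9480) = (0, 0.3392)

Focus = (0, 0.3392)


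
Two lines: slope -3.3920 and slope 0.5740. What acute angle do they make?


m1-m2 = -3.966
1+m1*m2 = -0.947008
tan(theta) = |-3.966/(-0.947008)| = 4.187927
theta = arctan(|-3.966/(-0.947008)|) = 76.5703 degrees (acute angle)

76.5703 degrees


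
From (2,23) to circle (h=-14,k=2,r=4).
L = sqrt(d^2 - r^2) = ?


d = sqrt((2+ 14)^2 + (23-2)^2) = sqrt(256+441) = 26.4008
L = sqrt(697.0000 - 16) = sqrt(681.0000) = 26.0960

26.0960


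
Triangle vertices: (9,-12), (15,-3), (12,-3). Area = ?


9*(-3+ 3) = 0
15*(-3+ 12) = 135
12*(-12+ 3) = -108
sum = 27
Area = |27|/2 = 13.5000

13.5000 sq units


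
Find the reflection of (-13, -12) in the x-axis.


Reflection rule for x-axis: (x, -y)
(-13, -12) -> (-13, 12)

(-13, 12)


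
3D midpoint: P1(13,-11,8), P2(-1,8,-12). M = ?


Mx = (13- 1)/2 = 6.0000
My = (-11+8)/2 = -1.5000
Mz = (8- 12)/2 = -2.0000

M = (6.0000, -1.5000, -2.0000)


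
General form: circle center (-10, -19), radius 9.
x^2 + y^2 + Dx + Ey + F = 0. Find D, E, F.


(x+ 10)^2 + (y+ 19)^2 = 9^2
D = -2h = 20, E = -2k = 38
F = h^2+k^2-r^2 = 100+361-81 = 380

D = 20, E = 38, F = 380


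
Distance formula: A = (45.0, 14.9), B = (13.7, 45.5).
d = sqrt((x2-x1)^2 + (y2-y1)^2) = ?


dx = 13.7 - 45.0 = -31.3
dy = 45.5 - 14.9 = 30.6
d = sqrt(979.69 + 936.36) = sqrt(1916.05) = 43.7727

43.7727


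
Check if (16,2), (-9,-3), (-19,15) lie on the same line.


16*(-3-15) - 9*(15-2) - 19*(2+ 3)
= -288 - 117 - 95 = -500

No, not collinear (determinant = -500)


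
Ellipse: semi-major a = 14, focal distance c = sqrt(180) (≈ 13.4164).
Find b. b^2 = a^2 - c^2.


b^2 = 14^2 - (sqrt(180))^2 = 196 - 180 = 16
b = sqrt(16) = 4

b = 4


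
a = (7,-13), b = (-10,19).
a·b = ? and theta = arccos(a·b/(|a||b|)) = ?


a·b = 7*(-10) - 13*19 = -70 - 247 = -317
|a| = sqrt(49+169) = 14.7648
|b| = sqrt(100+361) = 21.4709
cos(theta) = -317/(sqrt(218)*sqrt(461)) = -317/sqrt(100498) = -0.999955
theta = arccos(-317/sqrt(100498)) = 179.4578 degrees

a·b = -317, theta = 179.4578 deg


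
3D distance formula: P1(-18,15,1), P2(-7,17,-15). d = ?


dx=11, dy=2, dz=-16
d = sqrt(121+4+256) = sqrt(381) = 19.5192

19.5192


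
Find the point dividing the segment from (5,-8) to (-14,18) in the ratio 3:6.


Px = (3*(-14) + 6*5)/9 = -12/9 = -1.3333
Py = (3*18 + 6*(-8))/9 = 6/9 = 0.6667

P = (-1.3333, 0.6667)


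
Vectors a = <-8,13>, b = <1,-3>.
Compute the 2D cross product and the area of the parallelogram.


cross = -8*(-3) - 13*1 = 24 - 13 = 11
Parallelogram area = |11| = 11

cross = 11, parallelogram area = 11


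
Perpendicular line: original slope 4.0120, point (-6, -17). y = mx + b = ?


Perpendicular slope = -1/m1 = -1/4.0120 = -0.2493
b2 = y0 - m2*x0 = -17 - 6/4.0120 = -17 - 1.4955 = -18.4955

y = -0.2493x - 18.4955


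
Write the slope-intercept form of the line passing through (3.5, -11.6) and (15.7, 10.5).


m = (22.1)/(12.2) = 1.8115
b = y1 - m*x1 = -11.6 - (22.1*3.5)/(12.2) = -11.6 - 6.3402 = -17.9402

y = 1.8115x - 17.9402


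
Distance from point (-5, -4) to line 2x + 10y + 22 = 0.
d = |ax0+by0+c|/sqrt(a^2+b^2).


|2*(-5) + 10*(-4) + 22| = |-28| = 28
sqrt(4 + 100) = sqrt(104) = 10.1980
d = 28/sqrt(104) = 2.7456

2.7456


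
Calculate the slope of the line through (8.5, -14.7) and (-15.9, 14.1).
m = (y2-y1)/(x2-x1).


dy = 14.1 + 14.7 = 28.8
dx = -15.9 - 8.5 = -24.4
m = 28.8/(-24.4) = -1.1803

m = -1.1803


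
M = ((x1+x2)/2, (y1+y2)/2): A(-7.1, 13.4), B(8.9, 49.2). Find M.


Mx = (-7.1 + 8.9)/2 = 1.8/2 = 0.9000
My = (13.4 + 49.2)/2 = 62.6/2 = 31.3000

(0.9000, 31.3000)


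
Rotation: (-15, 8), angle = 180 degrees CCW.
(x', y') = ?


cos(180) = -1, sin(180) = 0
x' = -15*(-1) - 8*0 = 15
y' = -15*0 + 8*(-1) = -8

(15, -8)


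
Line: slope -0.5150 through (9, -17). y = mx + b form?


y + 17 = -0.5150(x - 9)
y = -0.5150x - 17 + 0.5150*9
y = -0.5150x - 12.3650

y = -0.5150x - 12.3650


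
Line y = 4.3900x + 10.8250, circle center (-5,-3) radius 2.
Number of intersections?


Substitute y = 4.3900x + 10.8250: (x+ 5)^2 + (4.3900x+10.8250+ 3)^2 = 4
Expand to Ax^2 + Bx + C = 0, where b-k = 13.825
A = 1+m^2 = 20.2721
B = 2(m(b-k) - h) = 2(4.3900*13.825 + 5) = 131.3835
C = h^2 + (b-k)^2 - r^2 = 25 + 191.130625 - 4 = 212.130625
disc = B^2-4AC = 17261.6241 - 17201.3330 = 60.2911
disc > 0

2 intersection points


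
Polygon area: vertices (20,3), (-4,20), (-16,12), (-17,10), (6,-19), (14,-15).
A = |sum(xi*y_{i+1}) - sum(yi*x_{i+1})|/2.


sum(xi*y_{i+1}) = 20*20 - 4*12 - 16*10 - 17*(-19) + 6*(-15) + 14*3 = 467
sum(yi*x_{i+1}) = 3*(-4) + 20*(-16) + 12*(-17) + 10*6 - 19*14 - 15*20 = -1042
Area = |467 + 1042|/2 = 1509/2 = 754.5000

754.5000 sq units


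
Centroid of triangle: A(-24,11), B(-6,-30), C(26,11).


Gx = (-24- 6+26)/3 = -4/3 = -1.3333
Gy = (11- 30+11)/3 = -8/3 = -2.6667

G = (-1.3333, -2.6667)


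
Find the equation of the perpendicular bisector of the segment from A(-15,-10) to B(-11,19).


Midpoint = (-13, 4.5)
Slope of AB = dy/dx = 29/4 = 7.2500
Perp slope = -dx/dy = -4/29 = -0.1379
b = My - (perp slope)*Mx = 4.5 + (4*(-13))/29 = 4.5 - 1.7931 = 2.7069

y = -0.1379x + 2.7069


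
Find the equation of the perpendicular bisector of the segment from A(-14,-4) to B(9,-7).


Midpoint = (-2.5, -5.5)
Slope of AB = dy/dx = -3/23 = -0.1304
Perp slope = -dx/dy = 23/3 = 7.6667
b = My - (perp slope)*Mx = -5.5 + (23*(-2.5))/(-3) = -5.5 + 19.1667 = 13.6667

y = 7.6667x + 13.6667


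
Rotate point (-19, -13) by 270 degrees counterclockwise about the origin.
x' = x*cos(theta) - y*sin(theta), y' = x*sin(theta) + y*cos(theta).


cos(270) = 0, sin(270) = -1
x' = -19*0 + 13*(-1) = -13
y' = -19*(-1) - 13*0 = 19

(-13, 19)


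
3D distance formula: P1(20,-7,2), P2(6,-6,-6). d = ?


dx=-14, dy=1, dz=-8
d = sqrt(196+1+64) = sqrt(261) = 16.1555

16.1555


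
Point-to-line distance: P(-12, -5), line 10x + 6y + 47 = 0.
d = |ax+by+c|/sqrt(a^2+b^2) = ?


|10*(-12) + 6*(-5) + 47| = |-103| = 103
sqrt(100 + 36) = sqrt(136) = 11.6619
d = 103/sqrt(136) = 8.8322

8.8322


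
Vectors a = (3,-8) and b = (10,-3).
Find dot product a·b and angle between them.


a·b = 3*10 - 8*(-3) = 30 + 24 = 54
|a| = sqrt(9+64) = 8.5440
|b| = sqrt(100+9) = 10.4403
cos(theta) = 54/(sqrt(73)*sqrt(109)) = 54/sqrt(7957) = 0.605367
theta = arccos(54/sqrt(7957)) = 52.7447 degrees

a·b = 54, theta = 52.7447 deg


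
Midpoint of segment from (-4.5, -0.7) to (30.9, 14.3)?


Mx = (-4.5 + 30.9)/2 = 26.4/2 = 13.2000
My = (-0.7 + 14.3)/2 = 13.6/2 = 6.8000

(13.2000, 6.8000)


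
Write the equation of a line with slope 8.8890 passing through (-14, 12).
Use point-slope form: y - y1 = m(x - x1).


y - 12 = 8.8890(x + 14)
y = 8.8890x + 12 - 8.8890*(-14)
y = 8.8890x + 136.4460

y = 8.8890x + 136.4460


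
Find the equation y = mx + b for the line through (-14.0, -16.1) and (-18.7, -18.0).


m = (-1.9)/(-4.7) = 0.4043
b = y1 - m*x1 = -16.1 - (-1.9*(-14.0))/(-4.7) = -16.1 + 5.6596 = -10.4404

y = 0.4043x - 10.4404


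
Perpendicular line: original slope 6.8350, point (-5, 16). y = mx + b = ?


Perpendicular slope = -1/m1 = -1/6.8350 = -0.1463
b2 = y0 - m2*x0 = 16 - 5/6.8350 = 16 - 0.7315 = 15.2685

y = -0.1463x + 15.2685


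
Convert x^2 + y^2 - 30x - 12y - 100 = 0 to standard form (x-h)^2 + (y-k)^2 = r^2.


h = -D/2 = 30/2 = 15
k = -E/2 = 12/2 = 6
r^2 = h^2 + k^2 - F = 225 + 36 + 100 = 361
r = 19

Center (15, 6), radius = 19


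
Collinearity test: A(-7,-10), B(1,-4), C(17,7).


-7*(-4-7) + 1*(7+ 10) + 17*(-10+ 4)
= 77 + 17 - 102 = -8

No, not collinear (determinant = -8)


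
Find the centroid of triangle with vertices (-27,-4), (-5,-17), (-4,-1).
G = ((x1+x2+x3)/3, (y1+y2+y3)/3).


Gx = (-27- 5- 4)/3 = -36/3 = -12.0000
Gy = (-4- 17- 1)/3 = -22/3 = -7.3333

G = (-12.0000, -7.3333)


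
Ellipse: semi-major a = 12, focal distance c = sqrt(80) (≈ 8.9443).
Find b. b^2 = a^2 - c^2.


b^2 = 12^2 - (sqrt(80))^2 = 144 - 80 = 64
b = sqrt(64) = 8

b = 8


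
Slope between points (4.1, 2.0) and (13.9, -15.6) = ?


dy = -15.6 - 2.0 = -17.6
dx = 13.9 - 4.1 = 9.8
m = -17.6/9.8 = -1.7959

m = -1.7959


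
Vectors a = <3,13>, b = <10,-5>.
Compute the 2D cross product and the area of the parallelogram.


cross = 3*(-5) - 13*10 = -15 - 130 = -145
Parallelogram area = |-145| = 145

cross = -145, parallelogram area = 145


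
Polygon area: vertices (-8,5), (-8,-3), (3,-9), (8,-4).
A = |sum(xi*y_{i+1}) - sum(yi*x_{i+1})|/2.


sum(xi*y_{i+1}) = -8*(-3) - 8*(-9) + 3*(-4) + 8*5 = 124
sum(yi*x_{i+1}) = 5*(-8) - 3*3 - 9*8 - 4*(-8) = -89
Area = |124 + 89|/2 = 213/2 = 106.5000

106.5000 sq units


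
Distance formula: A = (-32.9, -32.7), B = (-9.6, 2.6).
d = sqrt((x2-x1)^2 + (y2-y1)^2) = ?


dx = -9.6 + 32.9 = 23.3
dy = 2.6 + 32.7 = 35.3
d = sqrt(542.89 + 1246.09) = sqrt(1788.98) = 42.2963

42.2963


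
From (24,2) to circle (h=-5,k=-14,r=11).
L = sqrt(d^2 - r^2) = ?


d = sqrt((24+ 5)^2 + (2+ 14)^2) = sqrt(841+256) = 33.1210
L = sqrt(1097.0000 - 121) = sqrt(976.0000) = 31.2410

31.2410


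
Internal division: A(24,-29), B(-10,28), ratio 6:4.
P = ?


Px = (6*(-10) + 4*24)/10 = 36/10 = 3.6000
Py = (6*28 + 4*(-29))/10 = 52/10 = 5.2000

P = (3.6000, 5.2000)


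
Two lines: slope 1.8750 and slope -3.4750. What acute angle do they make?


m1-m2 = 5.35
1+m1*m2 = -5.515625
tan(theta) = |5.35/(-5.515625)| = 0.969972
theta = arctan(|5.35/(-5.515625)|) = 44.1267 degrees (acute angle)

44.1267 degrees


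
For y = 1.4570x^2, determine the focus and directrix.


a = 1.4570
1/(4a) = 0.1716
Focus = (0, 0.1716)
Directrix: y = -0.1716

Focus = (0, 0.1716), Directrix: y = -0.1716


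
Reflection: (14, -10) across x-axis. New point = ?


Reflection rule for x-axis: (x, -y)
(14, -10) -> (14, 10)

(14, 10)


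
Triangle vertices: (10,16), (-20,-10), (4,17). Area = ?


10*(-10-17) = -270
-20*(17-16) = -20
4*(16+ 10) = 104
sum = -186
Area = |-186|/2 = 93.0000

93.0000 sq units


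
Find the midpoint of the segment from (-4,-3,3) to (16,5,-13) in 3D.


Mx = (-4+16)/2 = 6.0000
My = (-3+5)/2 = 1.0000
Mz = (3- 13)/2 = -5.0000

M = (6.0000, 1.0000, -5.0000)


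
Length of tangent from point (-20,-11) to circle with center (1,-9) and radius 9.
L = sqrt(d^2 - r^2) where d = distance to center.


d = sqrt((-20-1)^2 + (-11+ 9)^2) = sqrt(441+4) = 21.0950
L = sqrt(445.0000 - 81) = sqrt(364.0000) = 19.0788

19.0788


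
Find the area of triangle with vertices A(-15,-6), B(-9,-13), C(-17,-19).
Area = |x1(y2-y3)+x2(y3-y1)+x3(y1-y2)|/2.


-15*(-13+ 19) = -90
-9*(-19+ 6) = 117
-17*(-6+ 13) = -119
sum = -92
Area = |-92|/2 = 46.0000

46.0000 sq units


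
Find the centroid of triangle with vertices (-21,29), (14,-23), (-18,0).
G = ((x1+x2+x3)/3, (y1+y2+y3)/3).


Gx = (-21+14- 18)/3 = -25/3 = -8.3333
Gy = (29- 23+0)/3 = 6/3 = 2.0000

G = (-8.3333, 2.0000)


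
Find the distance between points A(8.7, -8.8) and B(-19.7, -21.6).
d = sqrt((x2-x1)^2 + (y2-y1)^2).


dx = -19.7 - 8.7 = -28.4
dy = -21.6 + 8.8 = -12.8
d = sqrt(806.56 + 163.84) = sqrt(970.4) = 31.1512

31.1512


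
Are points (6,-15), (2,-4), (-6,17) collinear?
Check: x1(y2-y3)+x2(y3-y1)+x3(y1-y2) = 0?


6*(-4-17) + 2*(17+ 15) - 6*(-15+ 4)
= -126 + 64 + 66 = 4

No, not collinear (determinant = 4)


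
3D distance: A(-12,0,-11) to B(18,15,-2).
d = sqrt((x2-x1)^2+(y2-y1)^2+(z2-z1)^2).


dx=30, dy=15, dz=9
d = sqrt(900+225+81) = sqrt(1206) = 34.7275

34.7275


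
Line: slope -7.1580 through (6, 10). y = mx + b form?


y - 10 = -7.1580(x - 6)
y = -7.1580x + 10 + 7.1580*6
y = -7.1580x + 52.9480

y = -7.1580x + 52.9480


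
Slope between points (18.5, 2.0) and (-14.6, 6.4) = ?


dy = 6.4 - 2.0 = 4.4
dx = -14.6 - 18.5 = -33.1
m = 4.4/(-33.1) = -0.1329

m = -0.1329


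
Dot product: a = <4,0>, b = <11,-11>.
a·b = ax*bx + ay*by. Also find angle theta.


a·b = 4*11 + 0*(-11) = 44 + 0 = 44
|a| = sqrt(16+0) = 4.0000
|b| = sqrt(121+121) = 15.5563
cos(theta) = 44/(sqrt(16)*sqrt(242)) = 44/sqrt(3872) = 0.707107
theta = arccos(44/sqrt(3872)) = 45.0000 degrees

a·b = 44, theta = 45.0000 deg


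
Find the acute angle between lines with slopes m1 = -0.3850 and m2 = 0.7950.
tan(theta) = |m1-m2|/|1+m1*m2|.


m1-m2 = -1.18
1+m1*m2 = 0.693925
tan(theta) = |-1.18/0.693925| = 1.700472
theta = arctan(|-1.18/0.693925|) = 59.5414 degrees (acute angle)

59.5414 degrees


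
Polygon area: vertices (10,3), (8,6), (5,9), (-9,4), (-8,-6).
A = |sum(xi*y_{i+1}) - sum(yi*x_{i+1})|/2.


sum(xi*y_{i+1}) = 10*6 + 8*9 + 5*4 - 9*(-6) - 8*3 = 182
sum(yi*x_{i+1}) = 3*8 + 6*5 + 9*(-9) + 4*(-8) - 6*10 = -119
Area = |182 + 119|/2 = 301/2 = 150.5000

150.5000 sq units


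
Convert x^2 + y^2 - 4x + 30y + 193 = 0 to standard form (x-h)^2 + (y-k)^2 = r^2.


h = -D/2 = 4/2 = 2
k = -E/2 = -30/2 = -15
r^2 = h^2 + k^2 - F = 4 + 225 - 193 = 36
r = 6

Center (2, -15), radius = 6


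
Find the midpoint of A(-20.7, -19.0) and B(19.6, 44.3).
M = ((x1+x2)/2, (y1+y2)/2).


Mx = (-20.7 + 19.6)/2 = -1.1/2 = -0.5500
My = (-19.0 + 44.3)/2 = 25.3/2 = 12.6500

(-0.5500, 12.6500)


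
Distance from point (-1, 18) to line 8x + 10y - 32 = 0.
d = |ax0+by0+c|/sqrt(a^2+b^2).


|8*(-1) + 10*18 - 32| = |140| = 140
sqrt(64 + 100) = sqrt(164) = 12.8062
d = 140/sqrt(164) = 10.9322

10.9322


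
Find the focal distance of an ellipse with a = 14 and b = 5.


c^2 = 14^2 - 5^2 = 196 - 25 = 171
c = sqrt(171) = 13.0767

c = 13.0767


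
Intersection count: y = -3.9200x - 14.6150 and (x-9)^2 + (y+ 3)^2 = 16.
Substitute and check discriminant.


Substitute y = -3.9200x - 14.6150: (x-9)^2 + (-3.9200x- 14.6150+ 3)^2 = 16
Expand to Ax^2 + Bx + C = 0, where b-k = -11.615
A = 1+m^2 = 16.3664
B = 2(m(b-k) - h) = 2(-3.9200*(-11.615) - 9) = 73.0616
C = h^2 + (b-k)^2 - r^2 = 81 + 134.908225 - 16 = 199.908225
disc = B^2-4AC = 5337.9974 - 13087.1119 = -7749.1145
disc < 0

0 intersection points


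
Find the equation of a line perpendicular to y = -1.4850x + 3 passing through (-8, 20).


Perpendicular slope = -1/m1 = -1/(-1.4850) = 0.6734
b2 = y0 - m2*x0 = 20 - 8/(-1.4850) = 20 + 5.3872 = 25.3872

y = 0.6734x + 25.3872


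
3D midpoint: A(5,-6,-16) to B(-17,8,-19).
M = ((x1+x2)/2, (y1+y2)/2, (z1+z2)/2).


Mx = (5- 17)/2 = -6.0000
My = (-6+8)/2 = 1.0000
Mz = (-16- 19)/2 = -17.5000

M = (-6.0000, 1.0000, -17.5000)


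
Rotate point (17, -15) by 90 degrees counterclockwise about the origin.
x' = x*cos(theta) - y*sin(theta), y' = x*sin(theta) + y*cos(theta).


cos(90) = 0, sin(90) = 1
x' = 17*0 + 15*1 = 15
y' = 17*1 - 15*0 = 17

(15, 17)


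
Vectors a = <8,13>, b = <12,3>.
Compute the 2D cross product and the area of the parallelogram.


cross = 8*3 - 13*12 = 24 - 156 = -132
Parallelogram area = |-132| = 132

cross = -132, parallelogram area = 132


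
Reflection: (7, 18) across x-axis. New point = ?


Reflection rule for x-axis: (x, -y)
(7, 18) -> (7, -18)

(7, -18)


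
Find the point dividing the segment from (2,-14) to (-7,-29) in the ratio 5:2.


Px = (5*(-7) + 2*2)/7 = -31/7 = -4.4286
Py = (5*(-29) + 2*(-14))/7 = -173/7 = -24.7143

P = (-4.4286, -24.7143)


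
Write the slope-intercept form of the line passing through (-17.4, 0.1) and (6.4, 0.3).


m = (0.2)/(23.8) = 0.0084
b = y1 - m*x1 = 0.1 - (0.2*(-17.4))/(23.8) = 0.1 + 0.1462 = 0.2462

y = 0.0084x + 0.2462


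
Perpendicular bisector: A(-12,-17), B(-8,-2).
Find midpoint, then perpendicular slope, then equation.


Midpoint = (-10, -9.5)
Slope of AB = dy/dx = 15/4 = 3.7500
Perp slope = -dx/dy = -4/15 = -0.2667
b = My - (perp slope)*Mx = -9.5 + (4*(-10))/15 = -9.5 - 2.6667 = -12.1667

y = -0.2667x - 12.1667


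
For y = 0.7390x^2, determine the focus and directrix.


a = 0.7390
1/(4a) = 0.3383
Focus = (0, 0.3383)
Directrix: y = -0.3383

Focus = (0, 0.3383), Directrix: y = -0.3383


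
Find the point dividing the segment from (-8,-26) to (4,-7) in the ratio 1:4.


Px = (1*4 + 4*(-8))/5 = -28/5 = -5.6000
Py = (1*(-7) + 4*(-26))/5 = -111/5 = -22.2000

P = (-5.6000, -22.2000)


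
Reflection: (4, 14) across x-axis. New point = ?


Reflection rule for x-axis: (x, -y)
(4, 14) -> (4, -14)

(4, -14)


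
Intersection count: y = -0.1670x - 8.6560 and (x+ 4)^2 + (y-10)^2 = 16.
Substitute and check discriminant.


Substitute y = -0.1670x - 8.6560: (x+ 4)^2 + (-0.1670x- 8.6560-10)^2 = 16
Expand to Ax^2 + Bx + C = 0, where b-k = -18.656
A = 1+m^2 = 1.027889
B = 2(m(b-k) - h) = 2(-0.1670*(-18.656) + 4) = 14.231104
C = h^2 + (b-k)^2 - r^2 = 16 + 348.046336 - 16 = 348.046336
disc = B^2-4AC = 202.5243 - 1431.0120 = -1228.4877
disc < 0

0 intersection points


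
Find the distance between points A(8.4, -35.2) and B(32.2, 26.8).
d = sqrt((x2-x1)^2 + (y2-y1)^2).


dx = 32.2 - 8.4 = 23.8
dy = 26.8 + 35.2 = 62.0
d = sqrt(566.44 + 3844.0) = sqrt(4410.44) = 66.4111

66.4111


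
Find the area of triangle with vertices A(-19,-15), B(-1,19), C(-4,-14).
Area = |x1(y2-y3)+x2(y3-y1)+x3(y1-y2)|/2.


-19*(19+ 14) = -627
-1*(-14+ 15) = -1
-4*(-15-19) = 136
sum = -492
Area = |-492|/2 = 246.0000

246.0000 sq units


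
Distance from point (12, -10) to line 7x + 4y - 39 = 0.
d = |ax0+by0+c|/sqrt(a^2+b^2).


|7*12 + 4*(-10) - 39| = |5| = 5
sqrt(49 + 16) = sqrt(65) = 8.0623
d = 5/sqrt(65) = 0.6202

0.6202


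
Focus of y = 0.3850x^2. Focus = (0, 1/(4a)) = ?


a = 0.3850
4a = 1.5400
focus = (0, 1/1.5400) = (0, 0.6494)

Focus = (0, 0.6494)


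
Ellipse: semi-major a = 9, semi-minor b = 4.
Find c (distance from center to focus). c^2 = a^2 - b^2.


c^2 = 9^2 - 4^2 = 81 - 16 = 65
c = sqrt(65) = 8.0623

c = 8.0623


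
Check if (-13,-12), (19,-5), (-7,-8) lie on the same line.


-13*(-5+ 8) + 19*(-8+ 12) - 7*(-12+ 5)
= -39 + 76 + 49 = 86

No, not collinear (determinant = 86)


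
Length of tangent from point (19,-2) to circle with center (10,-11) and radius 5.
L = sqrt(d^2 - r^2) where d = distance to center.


d = sqrt((19-10)^2 + (-2+ 11)^2) = sqrt(81+81) = 12.7279
L = sqrt(162.0000 - 25) = sqrt(137.0000) = 11.7047

11.7047


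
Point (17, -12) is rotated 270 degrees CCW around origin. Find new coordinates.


cos(270) = 0, sin(270) = -1
x' = 17*0 + 12*(-1) = -12
y' = 17*(-1) - 12*0 = -17

(-12, -17)


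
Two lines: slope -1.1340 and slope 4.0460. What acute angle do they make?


m1-m2 = -5.18
1+m1*m2 = -3.588164
tan(theta) = |-5.18/(-3.588164)| = 1.443635
theta = arctan(|-5.18/(-3.588164)|) = 55.2898 degrees (acute angle)

55.2898 degrees


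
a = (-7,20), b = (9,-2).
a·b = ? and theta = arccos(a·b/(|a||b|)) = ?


a·b = -7*9 + 20*(-2) = -63 - 40 = -103
|a| = sqrt(49+400) = 21.1896
|b| = sqrt(81+4) = 9.2195
cos(theta) = -103/(sqrt(449)*sqrt(85)) = -103/sqrt(38165) = -0.527235
theta = arccos(-103/sqrt(38165)) = 121.8189 degrees

a·b = -103, theta = 121.8189 deg


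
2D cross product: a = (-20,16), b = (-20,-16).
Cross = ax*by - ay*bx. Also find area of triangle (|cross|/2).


cross = -20*(-16) - 16*(-20) = 320 + 320 = 640
Triangle area = |640|/2 = 640/2 = 320.0000

cross = 640, triangle area = 320.0000


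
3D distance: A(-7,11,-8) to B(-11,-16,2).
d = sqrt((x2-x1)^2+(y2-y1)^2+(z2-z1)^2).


dx=-4, dy=-27, dz=10
d = sqrt(16+729+100) = sqrt(845) = 29.0689

29.0689


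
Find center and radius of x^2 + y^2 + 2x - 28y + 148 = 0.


h = -D/2 = -2/2 = -1
k = -E/2 = 28/2 = 14
r^2 = h^2 + k^2 - F = 1 + 196 - 148 = 49
r = 7

Center (-1, 14), radius = 7


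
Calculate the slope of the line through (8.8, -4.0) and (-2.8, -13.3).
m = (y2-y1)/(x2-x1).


dy = -13.3 + 4.0 = -9.3
dx = -2.8 - 8.8 = -11.6
m = -9.3/(-11.6) = 0.8017

m = 0.8017


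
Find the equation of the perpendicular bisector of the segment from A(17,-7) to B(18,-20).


Midpoint = (17.5, -13.5)
Slope of AB = dy/dx = -13/1 = -13.0000
Perp slope = -dx/dy = 1/13 = 0.0769
b = My - (perp slope)*Mx = -13.5 + (1*17.5)/(-13) = -13.5 - 1.3462 = -14.8462

y = 0.0769x - 14.8462


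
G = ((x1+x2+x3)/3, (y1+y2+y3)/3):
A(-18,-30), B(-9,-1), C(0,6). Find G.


Gx = (-18- 9+0)/3 = -27/3 = -9.0000
Gy = (-30- 1+6)/3 = -25/3 = -8.3333

G = (-9.0000, -8.3333)


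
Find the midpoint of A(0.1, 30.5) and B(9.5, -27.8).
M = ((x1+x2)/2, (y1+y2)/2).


Mx = (0.1 + 9.5)/2 = 9.6/2 = 4.8000
My = (30.5 - 27.8)/2 = 2.7/2 = 1.3500

(4.8000, 1.3500)


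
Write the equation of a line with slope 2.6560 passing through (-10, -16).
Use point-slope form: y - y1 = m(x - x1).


y + 16 = 2.6560(x + 10)
y = 2.6560x - 16 - 2.6560*(-10)
y = 2.6560x + 10.5600

y = 2.6560x + 10.5600


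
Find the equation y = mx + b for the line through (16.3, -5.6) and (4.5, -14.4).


m = (-8.8)/(-11.8) = 0.7458
b = y1 - m*x1 = -5.6 - (-8.8*16.3)/(-11.8) = -5.6 - 12.1559 = -17.7559

y = 0.7458x - 17.7559


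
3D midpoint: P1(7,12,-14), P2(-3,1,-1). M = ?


Mx = (7- 3)/2 = 2.0000
My = (12+1)/2 = 6.5000
Mz = (-14- 1)/2 = -7.5000

M = (2.0000, 6.5000, -7.5000)


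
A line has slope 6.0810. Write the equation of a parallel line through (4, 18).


Parallel lines have equal slopes.
m2 = 6.0810
b2 = 18 - 6.0810*4 = -6.3240

y = 6.0810x - 6.3240


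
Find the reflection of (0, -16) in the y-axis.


Reflection rule for y-axis: (-x, y)
(0, -16) -> (0, -16)

(0, -16)


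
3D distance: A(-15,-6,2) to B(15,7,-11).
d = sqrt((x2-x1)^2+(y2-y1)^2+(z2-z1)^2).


dx=30, dy=13, dz=-13
d = sqrt(900+169+169) = sqrt(1238) = 35.1852

35.1852


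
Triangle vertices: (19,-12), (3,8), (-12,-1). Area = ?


19*(8+ 1) = 171
3*(-1+ 12) = 33
-12*(-12-8) = 240
sum = 444
Area = |444|/2 = 222.0000

222.0000 sq units


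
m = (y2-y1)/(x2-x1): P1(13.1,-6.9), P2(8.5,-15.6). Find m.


dy = -15.6 + 6.9 = -8.7
dx = 8.5 - 13.1 = -4.6
m = -8.7/(-4.6) = 1.8913

m = 1.8913


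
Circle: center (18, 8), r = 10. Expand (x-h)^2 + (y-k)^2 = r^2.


(x-18)^2 + (y-8)^2 = 10^2
D = -2h = -36, E = -2k = -16
F = h^2+k^2-r^2 = 324+64-100 = 288

x^2 + y^2 - 36x - 16y + 288 = 0


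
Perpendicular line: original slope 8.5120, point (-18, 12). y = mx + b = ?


Perpendicular slope = -1/m1 = -1/8.5120 = -0.1175
b2 = y0 - m2*x0 = 12 - 18/8.5120 = 12 - 2.1147 = 9.8853

y = -0.1175x + 9.8853


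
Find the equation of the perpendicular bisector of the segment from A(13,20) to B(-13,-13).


Midpoint = (0, 3.5)
Slope of AB = dy/dx = -33/(-26) = 1.2692
Perp slope = -dx/dy = -26/33 = -0.7879
b = My - (perp slope)*Mx = 3.5 + (-26*0)/(-33) = 3.5 + 0 = 3.5000

y = -0.7879x + 3.5000


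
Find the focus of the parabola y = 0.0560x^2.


a = 0.0560
4a = 0.2240
focus = (0, 1/0.2240) = (0, 4.4643)

Focus = (0, 4.4643)


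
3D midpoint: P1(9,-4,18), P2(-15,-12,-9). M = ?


Mx = (9- 15)/2 = -3.0000
My = (-4- 12)/2 = -8.0000
Mz = (18- 9)/2 = 4.5000

M = (-3.0000, -8.0000, 4.5000)


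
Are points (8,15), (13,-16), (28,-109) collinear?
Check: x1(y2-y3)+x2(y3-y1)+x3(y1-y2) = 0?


8*(-16+ 109) + 13*(-109-15) + 28*(15+ 16)
= 744 - 1612 + 868 = 0

Yes, collinear (determinant = 0)


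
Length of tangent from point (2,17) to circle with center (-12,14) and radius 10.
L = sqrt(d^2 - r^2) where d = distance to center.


d = sqrt((2+ 12)^2 + (17-14)^2) = sqrt(196+9) = 14.3178
L = sqrt(205.0000 - 100) = sqrt(105.0000) = 10.2470

10.2470


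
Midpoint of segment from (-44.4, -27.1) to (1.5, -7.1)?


Mx = (-44.4 + 1.5)/2 = -42.9/2 = -21.4500
My = (-27.1 - 7.1)/2 = -34.2/2 = -17.1000

(-21.4500, -17.1000)


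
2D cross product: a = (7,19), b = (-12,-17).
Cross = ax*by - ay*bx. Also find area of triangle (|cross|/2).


cross = 7*(-17) - 19*(-12) = -119 + 228 = 109
Triangle area = |109|/2 = 109/2 = 54.5000

cross = 109, triangle area = 54.5000


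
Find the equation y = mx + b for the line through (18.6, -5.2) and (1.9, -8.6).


m = (-3.4)/(-16.7) = 0.2036
b = y1 - m*x1 = -5.2 - (-3.4*18.6)/(-16.7) = -5.2 - 3.7868 = -8.9868

y = 0.2036x - 8.9868


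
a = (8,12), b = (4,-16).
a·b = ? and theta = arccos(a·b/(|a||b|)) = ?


a·b = 8*4 + 12*(-16) = 32 - 192 = -160
|a| = sqrt(64+144) = 14.4222
|b| = sqrt(16+256) = 16.4924
cos(theta) = -160/(sqrt(208)*sqrt(272)) = -160/sqrt(56576) = -0.672673
theta = arccos(-160/sqrt(56576)) = 132.2737 degrees

a·b = -160, theta = 132.2737 deg


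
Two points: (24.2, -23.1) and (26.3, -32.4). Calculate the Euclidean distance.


dx = 26.3 - 24.2 = 2.1
dy = -32.4 + 23.1 = -9.3
d = sqrt(4.41 + 86.49) = sqrt(90.9) = 9.5341

9.5341


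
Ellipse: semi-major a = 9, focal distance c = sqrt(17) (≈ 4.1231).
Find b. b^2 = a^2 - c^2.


b^2 = 9^2 - (sqrt(17))^2 = 81 - 17 = 64
b = sqrt(64) = 8

b = 8


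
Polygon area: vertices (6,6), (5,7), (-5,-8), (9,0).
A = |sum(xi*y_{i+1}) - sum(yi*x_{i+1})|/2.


sum(xi*y_{i+1}) = 6*7 + 5*(-8) - 5*0 + 9*6 = 56
sum(yi*x_{i+1}) = 6*5 + 7*(-5) - 8*9 + 0*6 = -77
Area = |56 + 77|/2 = 133/2 = 66.5000

66.5000 sq units


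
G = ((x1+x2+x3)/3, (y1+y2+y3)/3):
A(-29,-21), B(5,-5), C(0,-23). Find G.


Gx = (-29+5+0)/3 = -24/3 = -8.0000
Gy = (-21- 5- 23)/3 = -49/3 = -16.3333

G = (-8.0000, -16.3333)


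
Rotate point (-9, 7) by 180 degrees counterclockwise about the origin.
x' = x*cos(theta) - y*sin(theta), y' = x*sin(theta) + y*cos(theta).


cos(180) = -1, sin(180) = 0
x' = -9*(-1) - 7*0 = 9
y' = -9*0 + 7*(-1) = -7

(9, -7)


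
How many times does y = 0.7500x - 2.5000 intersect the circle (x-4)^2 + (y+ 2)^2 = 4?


Substitute y = 0.7500x - 2.5000: (x-4)^2 + (0.7500x- 2.5000+ 2)^2 = 4
Expand to Ax^2 + Bx + C = 0, where b-k = -0.5
A = 1+m^2 = 1.5625
B = 2(m(b-k) - h) = 2(0.7500*(-0.5) - 4) = -8.75
C = h^2 + (b-k)^2 - r^2 = 16 + 0.25 - 4 = 12.25
disc = B^2-4AC = 76.5625 - 76.5625 = 0
disc = 0

1 intersection point (tangent)
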